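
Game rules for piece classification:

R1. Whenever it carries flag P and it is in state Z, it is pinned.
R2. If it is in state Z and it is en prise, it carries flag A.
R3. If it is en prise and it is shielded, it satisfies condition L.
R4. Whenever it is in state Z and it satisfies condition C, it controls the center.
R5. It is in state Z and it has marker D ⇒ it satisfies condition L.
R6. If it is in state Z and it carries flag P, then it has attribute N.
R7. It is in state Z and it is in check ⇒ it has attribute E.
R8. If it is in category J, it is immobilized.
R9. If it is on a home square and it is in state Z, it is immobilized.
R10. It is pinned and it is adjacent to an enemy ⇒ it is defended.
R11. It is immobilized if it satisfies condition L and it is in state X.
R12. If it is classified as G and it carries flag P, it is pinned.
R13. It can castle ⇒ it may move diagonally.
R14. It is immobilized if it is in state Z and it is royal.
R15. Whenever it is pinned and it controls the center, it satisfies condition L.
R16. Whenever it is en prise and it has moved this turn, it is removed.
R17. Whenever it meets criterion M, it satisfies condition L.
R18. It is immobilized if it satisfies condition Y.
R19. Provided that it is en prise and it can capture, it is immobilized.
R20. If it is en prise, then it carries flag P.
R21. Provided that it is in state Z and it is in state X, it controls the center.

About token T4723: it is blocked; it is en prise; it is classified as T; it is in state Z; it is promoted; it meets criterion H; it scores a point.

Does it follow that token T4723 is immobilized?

Forward chaining from the given facts derives: carries flag A, carries flag P, is pinned, has attribute N.
Rules concluding "it is immobilized": R8 needs "it is in category J"; R9 needs "it is on a home square"; R11 needs "it satisfies condition L"; R14 needs "it is royal"; R18 needs "it satisfies condition Y"; R19 needs "it can capture" — none of these are established.

No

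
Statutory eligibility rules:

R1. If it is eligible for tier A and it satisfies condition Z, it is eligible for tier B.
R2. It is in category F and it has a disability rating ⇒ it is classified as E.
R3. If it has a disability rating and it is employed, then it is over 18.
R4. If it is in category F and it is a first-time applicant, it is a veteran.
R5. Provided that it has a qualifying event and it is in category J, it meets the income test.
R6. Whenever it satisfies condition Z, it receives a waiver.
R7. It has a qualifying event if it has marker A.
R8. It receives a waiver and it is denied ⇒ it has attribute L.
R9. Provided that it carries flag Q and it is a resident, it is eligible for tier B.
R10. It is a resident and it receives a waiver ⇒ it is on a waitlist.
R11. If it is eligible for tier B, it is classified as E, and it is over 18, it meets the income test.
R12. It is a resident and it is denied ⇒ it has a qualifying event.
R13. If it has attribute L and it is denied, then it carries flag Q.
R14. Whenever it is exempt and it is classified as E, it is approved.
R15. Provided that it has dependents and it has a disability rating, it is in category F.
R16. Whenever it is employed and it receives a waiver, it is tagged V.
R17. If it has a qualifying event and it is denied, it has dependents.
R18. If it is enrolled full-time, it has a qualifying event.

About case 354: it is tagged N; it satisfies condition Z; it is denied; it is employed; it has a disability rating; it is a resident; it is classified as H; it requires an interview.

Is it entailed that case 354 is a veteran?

Forward chaining from the given facts derives: is over 18, receives a waiver, has attribute L, is on a waitlist, has a qualifying event, carries flag Q, is tagged V, has dependents, is eligible for tier B, is in category F, is classified as E, meets the income test.
The only rule concluding "it is a veteran" is R4, which needs "it is a first-time applicant"; that is never established.

No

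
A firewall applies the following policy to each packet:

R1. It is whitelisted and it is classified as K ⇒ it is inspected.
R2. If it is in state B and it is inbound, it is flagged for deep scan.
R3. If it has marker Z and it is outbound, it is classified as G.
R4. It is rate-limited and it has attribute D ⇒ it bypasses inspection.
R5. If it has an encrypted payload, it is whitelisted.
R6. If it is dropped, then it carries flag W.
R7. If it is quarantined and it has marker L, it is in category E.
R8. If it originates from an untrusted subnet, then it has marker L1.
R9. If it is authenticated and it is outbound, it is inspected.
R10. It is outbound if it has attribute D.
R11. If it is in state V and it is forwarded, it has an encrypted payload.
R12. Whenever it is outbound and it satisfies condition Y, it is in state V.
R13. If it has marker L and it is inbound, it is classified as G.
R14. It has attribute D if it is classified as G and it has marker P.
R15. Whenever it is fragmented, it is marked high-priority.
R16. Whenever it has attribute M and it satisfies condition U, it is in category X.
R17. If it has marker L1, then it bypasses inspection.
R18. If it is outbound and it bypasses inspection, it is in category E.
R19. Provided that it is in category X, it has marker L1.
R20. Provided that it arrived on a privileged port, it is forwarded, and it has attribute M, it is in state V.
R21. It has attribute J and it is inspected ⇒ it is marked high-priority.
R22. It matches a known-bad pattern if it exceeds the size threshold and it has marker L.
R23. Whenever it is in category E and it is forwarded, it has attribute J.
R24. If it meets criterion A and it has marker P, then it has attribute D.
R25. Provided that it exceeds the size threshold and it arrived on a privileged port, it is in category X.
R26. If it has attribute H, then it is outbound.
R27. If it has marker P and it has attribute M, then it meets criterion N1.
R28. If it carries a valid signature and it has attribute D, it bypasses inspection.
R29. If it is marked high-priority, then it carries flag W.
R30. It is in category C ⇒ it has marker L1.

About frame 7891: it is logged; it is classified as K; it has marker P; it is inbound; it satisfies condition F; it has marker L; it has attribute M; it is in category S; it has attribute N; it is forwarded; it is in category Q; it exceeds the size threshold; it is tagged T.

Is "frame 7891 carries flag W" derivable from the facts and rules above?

No

Forward chaining from the given facts derives: is classified as G, has attribute D, matches a known-bad pattern, meets criterion N1, is outbound.
Rules concluding "it carries flag W": R6 needs "it is dropped"; R29 needs "it is marked high-priority" — none of these are established.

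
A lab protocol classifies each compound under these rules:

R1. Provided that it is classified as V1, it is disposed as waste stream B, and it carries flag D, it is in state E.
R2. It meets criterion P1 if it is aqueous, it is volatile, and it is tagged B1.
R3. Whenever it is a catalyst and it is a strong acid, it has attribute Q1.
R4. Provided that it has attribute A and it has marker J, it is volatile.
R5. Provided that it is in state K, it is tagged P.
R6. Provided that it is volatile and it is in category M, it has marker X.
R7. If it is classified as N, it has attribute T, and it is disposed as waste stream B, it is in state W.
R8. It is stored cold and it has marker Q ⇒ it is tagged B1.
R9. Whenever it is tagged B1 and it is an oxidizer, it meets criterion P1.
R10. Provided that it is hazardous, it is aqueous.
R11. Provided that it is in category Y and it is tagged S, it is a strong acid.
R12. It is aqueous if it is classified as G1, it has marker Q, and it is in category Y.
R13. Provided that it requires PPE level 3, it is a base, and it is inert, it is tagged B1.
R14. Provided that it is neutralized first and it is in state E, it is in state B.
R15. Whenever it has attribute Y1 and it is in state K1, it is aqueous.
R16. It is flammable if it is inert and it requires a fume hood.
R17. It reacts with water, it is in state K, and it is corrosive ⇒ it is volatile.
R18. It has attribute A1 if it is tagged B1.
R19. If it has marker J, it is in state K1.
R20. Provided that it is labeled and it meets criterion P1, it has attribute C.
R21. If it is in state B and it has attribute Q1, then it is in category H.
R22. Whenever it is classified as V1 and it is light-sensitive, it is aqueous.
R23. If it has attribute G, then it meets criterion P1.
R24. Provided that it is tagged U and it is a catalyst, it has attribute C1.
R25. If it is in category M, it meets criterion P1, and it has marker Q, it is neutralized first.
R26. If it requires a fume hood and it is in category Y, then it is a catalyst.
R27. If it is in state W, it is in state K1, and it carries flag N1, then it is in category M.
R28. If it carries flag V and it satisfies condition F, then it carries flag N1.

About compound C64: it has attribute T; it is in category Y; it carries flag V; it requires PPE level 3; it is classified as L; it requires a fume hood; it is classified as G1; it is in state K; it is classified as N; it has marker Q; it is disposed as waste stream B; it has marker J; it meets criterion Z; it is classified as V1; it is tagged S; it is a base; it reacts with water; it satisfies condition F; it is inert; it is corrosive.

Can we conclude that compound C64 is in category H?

No

Forward chaining from the given facts derives: is tagged P, is in state W, is a strong acid, is aqueous, is tagged B1, is flammable, is volatile, has attribute A1, is in state K1, is a catalyst, carries flag N1, meets criterion P1, has attribute Q1, is in category M, has marker X, is neutralized first.
The only rule concluding "it is in category H" is R21, which needs "it is in state B"; that is never established.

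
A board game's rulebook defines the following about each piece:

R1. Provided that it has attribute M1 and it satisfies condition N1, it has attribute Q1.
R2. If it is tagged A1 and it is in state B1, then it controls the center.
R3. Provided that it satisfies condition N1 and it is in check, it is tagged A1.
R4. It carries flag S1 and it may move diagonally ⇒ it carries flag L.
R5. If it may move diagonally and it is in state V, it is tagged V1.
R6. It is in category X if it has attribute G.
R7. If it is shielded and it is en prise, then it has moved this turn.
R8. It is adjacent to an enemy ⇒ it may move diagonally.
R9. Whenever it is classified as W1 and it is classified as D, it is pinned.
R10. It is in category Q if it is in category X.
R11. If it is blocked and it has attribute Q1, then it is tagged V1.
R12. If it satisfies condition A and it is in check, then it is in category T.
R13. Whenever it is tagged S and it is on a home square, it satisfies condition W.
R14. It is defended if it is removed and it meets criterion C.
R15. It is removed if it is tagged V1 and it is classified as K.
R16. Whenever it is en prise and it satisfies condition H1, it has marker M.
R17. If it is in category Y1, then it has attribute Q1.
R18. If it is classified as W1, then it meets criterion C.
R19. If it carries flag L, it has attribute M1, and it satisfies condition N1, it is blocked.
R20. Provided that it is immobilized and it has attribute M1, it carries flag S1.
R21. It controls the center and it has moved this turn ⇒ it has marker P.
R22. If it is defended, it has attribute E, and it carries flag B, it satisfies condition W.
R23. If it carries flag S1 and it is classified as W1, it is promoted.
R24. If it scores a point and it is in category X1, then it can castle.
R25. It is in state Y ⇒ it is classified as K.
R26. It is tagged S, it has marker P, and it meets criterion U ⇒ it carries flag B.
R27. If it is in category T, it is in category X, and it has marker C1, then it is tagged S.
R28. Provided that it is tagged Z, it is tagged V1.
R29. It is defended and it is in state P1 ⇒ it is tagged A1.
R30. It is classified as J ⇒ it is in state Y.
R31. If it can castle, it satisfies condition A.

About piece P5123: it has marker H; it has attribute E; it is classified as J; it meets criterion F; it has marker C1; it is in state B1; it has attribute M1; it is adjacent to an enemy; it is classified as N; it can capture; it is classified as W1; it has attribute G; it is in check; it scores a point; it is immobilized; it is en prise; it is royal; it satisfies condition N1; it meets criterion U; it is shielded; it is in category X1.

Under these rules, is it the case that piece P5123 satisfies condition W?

Yes

By R1 (it has attribute M1, it satisfies condition N1): it has attribute Q1.
By R3 (it satisfies condition N1, it is in check): it is tagged A1.
By R6 (it has attribute G): it is in category X.
By R7 (it is shielded, it is en prise): it has moved this turn.
By R8 (it is adjacent to an enemy): it may move diagonally.
By R18 (it is classified as W1): it meets criterion C.
By R20 (it is immobilized, it has attribute M1): it carries flag S1.
By R24 (it scores a point, it is in category X1): it can castle.
By R30 (it is classified as J): it is in state Y.
By R31 (it can castle): it satisfies condition A.
By R2 (it is tagged A1, it is in state B1): it controls the center.
By R4 (it carries flag S1, it may move diagonally): it carries flag L.
By R12 (it satisfies condition A, it is in check): it is in category T.
By R19 (it carries flag L, it has attribute M1, it satisfies condition N1): it is blocked.
By R21 (it controls the center, it has moved this turn): it has marker P.
By R25 (it is in state Y): it is classified as K.
By R27 (it is in category T, it is in category X, it has marker C1): it is tagged S.
By R11 (it is blocked, it has attribute Q1): it is tagged V1.
By R15 (it is tagged V1, it is classified as K): it is removed.
By R26 (it is tagged S, it has marker P, it meets criterion U): it carries flag B.
By R14 (it is removed, it meets criterion C): it is defended.
By R22 (it is defended, it has attribute E, it carries flag B): it satisfies condition W.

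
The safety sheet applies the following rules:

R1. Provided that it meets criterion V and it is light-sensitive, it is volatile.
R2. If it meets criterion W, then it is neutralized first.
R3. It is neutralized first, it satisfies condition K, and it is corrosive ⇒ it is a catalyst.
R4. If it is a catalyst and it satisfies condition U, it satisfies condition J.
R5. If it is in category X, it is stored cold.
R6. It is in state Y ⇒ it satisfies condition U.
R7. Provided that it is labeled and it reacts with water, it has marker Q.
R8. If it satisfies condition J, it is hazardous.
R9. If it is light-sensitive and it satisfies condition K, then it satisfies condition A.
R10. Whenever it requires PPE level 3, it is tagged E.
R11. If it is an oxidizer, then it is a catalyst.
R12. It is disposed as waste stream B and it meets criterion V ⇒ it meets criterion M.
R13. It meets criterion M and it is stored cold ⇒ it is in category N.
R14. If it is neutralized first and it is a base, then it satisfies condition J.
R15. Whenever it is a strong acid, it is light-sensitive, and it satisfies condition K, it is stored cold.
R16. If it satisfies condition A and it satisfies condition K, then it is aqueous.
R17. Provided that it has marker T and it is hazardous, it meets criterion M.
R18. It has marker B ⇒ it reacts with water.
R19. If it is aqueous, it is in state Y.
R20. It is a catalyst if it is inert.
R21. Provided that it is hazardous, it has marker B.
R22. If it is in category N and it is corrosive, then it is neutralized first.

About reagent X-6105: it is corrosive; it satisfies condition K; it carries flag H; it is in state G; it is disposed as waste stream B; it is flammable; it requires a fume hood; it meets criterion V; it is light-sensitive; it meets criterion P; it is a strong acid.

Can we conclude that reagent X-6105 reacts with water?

Yes

By R9 (it is light-sensitive, it satisfies condition K): it satisfies condition A.
By R12 (it is disposed as waste stream B, it meets criterion V): it meets criterion M.
By R15 (it is a strong acid, it is light-sensitive, it satisfies condition K): it is stored cold.
By R16 (it satisfies condition A, it satisfies condition K): it is aqueous.
By R19 (it is aqueous): it is in state Y.
By R6 (it is in state Y): it satisfies condition U.
By R13 (it meets criterion M, it is stored cold): it is in category N.
By R22 (it is in category N, it is corrosive): it is neutralized first.
By R3 (it is neutralized first, it satisfies condition K, it is corrosive): it is a catalyst.
By R4 (it is a catalyst, it satisfies condition U): it satisfies condition J.
By R8 (it satisfies condition J): it is hazardous.
By R21 (it is hazardous): it has marker B.
By R18 (it has marker B): it reacts with water.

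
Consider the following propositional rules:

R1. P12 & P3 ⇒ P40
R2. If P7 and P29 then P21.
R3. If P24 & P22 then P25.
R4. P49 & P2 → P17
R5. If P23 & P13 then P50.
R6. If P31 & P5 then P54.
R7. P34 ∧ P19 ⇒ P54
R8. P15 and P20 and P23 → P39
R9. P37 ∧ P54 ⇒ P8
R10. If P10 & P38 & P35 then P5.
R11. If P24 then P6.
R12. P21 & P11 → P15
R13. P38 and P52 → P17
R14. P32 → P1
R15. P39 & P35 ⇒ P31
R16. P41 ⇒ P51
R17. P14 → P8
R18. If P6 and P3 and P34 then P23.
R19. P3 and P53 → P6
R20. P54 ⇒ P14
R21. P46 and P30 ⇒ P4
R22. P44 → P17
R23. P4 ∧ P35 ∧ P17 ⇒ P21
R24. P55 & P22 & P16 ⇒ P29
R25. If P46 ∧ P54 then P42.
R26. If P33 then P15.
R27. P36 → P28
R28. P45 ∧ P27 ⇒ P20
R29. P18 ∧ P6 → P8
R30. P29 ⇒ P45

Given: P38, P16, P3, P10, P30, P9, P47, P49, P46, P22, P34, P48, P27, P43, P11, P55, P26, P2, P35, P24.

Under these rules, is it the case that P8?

P17  (by R4: P49, P2)
P5  (by R10: P10, P38, P35)
P6  (by R11: P24)
P23  (by R18: P6, P3, P34)
P4  (by R21: P46, P30)
P21  (by R23: P4, P35, P17)
P29  (by R24: P55, P22, P16)
P45  (by R30: P29)
P15  (by R12: P21, P11)
P20  (by R28: P45, P27)
P39  (by R8: P15, P20, P23)
P31  (by R15: P39, P35)
P54  (by R6: P31, P5)
P14  (by R20: P54)
P8  (by R17: P14)

Yes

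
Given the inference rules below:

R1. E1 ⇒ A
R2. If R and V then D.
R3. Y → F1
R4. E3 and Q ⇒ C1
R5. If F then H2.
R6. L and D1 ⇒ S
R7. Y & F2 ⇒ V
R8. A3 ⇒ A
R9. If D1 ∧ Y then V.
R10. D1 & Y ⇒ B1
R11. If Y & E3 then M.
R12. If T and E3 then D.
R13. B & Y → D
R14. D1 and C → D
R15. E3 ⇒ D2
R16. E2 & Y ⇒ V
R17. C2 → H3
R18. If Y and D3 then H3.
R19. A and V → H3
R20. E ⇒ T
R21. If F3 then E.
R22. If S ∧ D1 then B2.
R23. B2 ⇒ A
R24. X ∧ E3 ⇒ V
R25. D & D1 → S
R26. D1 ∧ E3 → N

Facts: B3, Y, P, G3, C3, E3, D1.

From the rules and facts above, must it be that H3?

No

Forward chaining from the given facts derives: F1, V, B1, M, D2, N.
Rules concluding H3: R17 needs C2; R18 needs D3; R19 needs A — none of these are established.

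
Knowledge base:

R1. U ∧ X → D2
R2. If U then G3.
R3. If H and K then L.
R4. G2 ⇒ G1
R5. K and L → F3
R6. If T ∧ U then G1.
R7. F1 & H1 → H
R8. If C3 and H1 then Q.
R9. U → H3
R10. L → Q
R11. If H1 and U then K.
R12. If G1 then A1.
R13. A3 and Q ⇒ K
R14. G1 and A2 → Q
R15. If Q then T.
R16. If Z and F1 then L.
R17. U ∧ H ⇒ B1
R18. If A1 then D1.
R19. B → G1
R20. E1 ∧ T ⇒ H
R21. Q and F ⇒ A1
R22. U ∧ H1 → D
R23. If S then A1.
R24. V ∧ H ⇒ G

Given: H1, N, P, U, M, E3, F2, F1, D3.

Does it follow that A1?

Yes

H  (by R7: F1, H1)
K  (by R11: H1, U)
L  (by R3: H, K)
Q  (by R10: L)
T  (by R15: Q)
G1  (by R6: T, U)
A1  (by R12: G1)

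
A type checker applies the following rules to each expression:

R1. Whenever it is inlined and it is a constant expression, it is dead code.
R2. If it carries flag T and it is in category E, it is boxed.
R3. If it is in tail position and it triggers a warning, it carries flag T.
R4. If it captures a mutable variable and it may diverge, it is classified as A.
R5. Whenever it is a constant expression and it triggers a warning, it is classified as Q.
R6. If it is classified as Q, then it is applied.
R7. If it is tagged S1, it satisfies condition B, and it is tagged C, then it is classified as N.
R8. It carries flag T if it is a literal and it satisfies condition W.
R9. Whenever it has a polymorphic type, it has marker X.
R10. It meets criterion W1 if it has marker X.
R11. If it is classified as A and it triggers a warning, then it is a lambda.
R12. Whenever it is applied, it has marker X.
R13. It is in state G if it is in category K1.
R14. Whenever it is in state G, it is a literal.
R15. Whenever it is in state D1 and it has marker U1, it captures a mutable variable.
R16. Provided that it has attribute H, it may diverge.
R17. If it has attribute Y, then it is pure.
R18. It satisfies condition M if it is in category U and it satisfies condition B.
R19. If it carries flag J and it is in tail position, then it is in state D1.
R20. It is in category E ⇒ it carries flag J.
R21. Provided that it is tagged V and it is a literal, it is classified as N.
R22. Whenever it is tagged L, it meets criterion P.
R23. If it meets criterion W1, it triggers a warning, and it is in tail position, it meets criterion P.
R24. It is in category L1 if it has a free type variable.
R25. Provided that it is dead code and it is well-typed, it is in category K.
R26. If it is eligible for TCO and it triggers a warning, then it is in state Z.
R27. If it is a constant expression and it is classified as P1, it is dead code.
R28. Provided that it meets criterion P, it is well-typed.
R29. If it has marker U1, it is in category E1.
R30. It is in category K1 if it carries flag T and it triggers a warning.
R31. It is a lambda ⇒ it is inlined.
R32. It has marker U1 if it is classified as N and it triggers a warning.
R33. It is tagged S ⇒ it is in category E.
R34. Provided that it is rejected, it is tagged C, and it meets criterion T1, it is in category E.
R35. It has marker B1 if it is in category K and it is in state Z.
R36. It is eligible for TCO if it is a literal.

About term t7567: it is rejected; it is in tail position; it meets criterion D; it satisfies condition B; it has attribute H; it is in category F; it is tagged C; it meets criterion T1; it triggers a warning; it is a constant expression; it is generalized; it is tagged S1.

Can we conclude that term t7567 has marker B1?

Yes

By R3 (it is in tail position, it triggers a warning): it carries flag T.
By R5 (it is a constant expression, it triggers a warning): it is classified as Q.
By R6 (it is classified as Q): it is applied.
By R7 (it is tagged S1, it satisfies condition B, it is tagged C): it is classified as N.
By R12 (it is applied): it has marker X.
By R16 (it has attribute H): it may diverge.
By R30 (it carries flag T, it triggers a warning): it is in category K1.
By R32 (it is classified as N, it triggers a warning): it has marker U1.
By R34 (it is rejected, it is tagged C, it meets criterion T1): it is in category E.
By R10 (it has marker X): it meets criterion W1.
By R13 (it is in category K1): it is in state G.
By R14 (it is in state G): it is a literal.
By R20 (it is in category E): it carries flag J.
By R23 (it meets criterion W1, it triggers a warning, it is in tail position): it meets criterion P.
By R28 (it meets criterion P): it is well-typed.
By R36 (it is a literal): it is eligible for TCO.
By R19 (it carries flag J, it is in tail position): it is in state D1.
By R26 (it is eligible for TCO, it triggers a warning): it is in state Z.
By R15 (it is in state D1, it has marker U1): it captures a mutable variable.
By R4 (it captures a mutable variable, it may diverge): it is classified as A.
By R11 (it is classified as A, it triggers a warning): it is a lambda.
By R31 (it is a lambda): it is inlined.
By R1 (it is inlined, it is a constant expression): it is dead code.
By R25 (it is dead code, it is well-typed): it is in category K.
By R35 (it is in category K, it is in state Z): it has marker B1.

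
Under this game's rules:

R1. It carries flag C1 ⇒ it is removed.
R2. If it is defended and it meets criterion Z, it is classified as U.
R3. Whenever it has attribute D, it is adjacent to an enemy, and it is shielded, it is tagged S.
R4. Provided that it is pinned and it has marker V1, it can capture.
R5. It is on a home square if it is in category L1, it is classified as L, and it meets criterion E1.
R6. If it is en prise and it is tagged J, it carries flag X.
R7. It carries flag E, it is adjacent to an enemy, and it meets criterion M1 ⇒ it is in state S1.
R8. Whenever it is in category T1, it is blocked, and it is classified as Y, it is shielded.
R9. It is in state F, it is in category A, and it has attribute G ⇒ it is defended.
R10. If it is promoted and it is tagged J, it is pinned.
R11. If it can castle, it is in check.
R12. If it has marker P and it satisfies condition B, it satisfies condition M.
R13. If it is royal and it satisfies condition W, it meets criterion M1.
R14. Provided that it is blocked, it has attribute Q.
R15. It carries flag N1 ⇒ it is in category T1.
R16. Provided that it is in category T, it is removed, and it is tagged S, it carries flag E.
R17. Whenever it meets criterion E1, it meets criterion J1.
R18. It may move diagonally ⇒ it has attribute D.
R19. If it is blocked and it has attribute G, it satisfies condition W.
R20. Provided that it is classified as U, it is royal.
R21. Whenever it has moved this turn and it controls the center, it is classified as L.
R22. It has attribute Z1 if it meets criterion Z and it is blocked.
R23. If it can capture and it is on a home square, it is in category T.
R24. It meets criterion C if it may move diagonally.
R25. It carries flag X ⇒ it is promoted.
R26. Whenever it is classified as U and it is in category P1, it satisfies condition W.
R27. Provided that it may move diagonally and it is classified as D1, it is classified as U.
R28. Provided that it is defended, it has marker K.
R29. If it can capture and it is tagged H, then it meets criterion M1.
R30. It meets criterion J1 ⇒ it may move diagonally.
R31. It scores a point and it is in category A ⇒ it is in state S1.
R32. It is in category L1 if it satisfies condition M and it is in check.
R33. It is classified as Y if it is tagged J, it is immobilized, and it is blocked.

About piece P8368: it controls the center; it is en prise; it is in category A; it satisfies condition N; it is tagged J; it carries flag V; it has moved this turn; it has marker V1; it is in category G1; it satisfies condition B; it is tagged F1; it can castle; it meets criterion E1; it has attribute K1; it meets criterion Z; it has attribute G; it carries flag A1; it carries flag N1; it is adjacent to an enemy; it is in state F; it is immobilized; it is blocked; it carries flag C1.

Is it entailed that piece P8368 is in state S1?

No

Forward chaining from the given facts derives: is removed, carries flag X, is defended, is in check, has attribute Q, is in category T1, meets criterion J1, satisfies condition W, is classified as L, has attribute Z1, is promoted, has marker K, may move diagonally, is classified as Y, is classified as U, is shielded, is pinned, has attribute D, is royal, meets criterion C, is tagged S, can capture, meets criterion M1.
Rules concluding "it is in state S1": R7 needs "it carries flag E"; R31 needs "it scores a point" — none of these are established.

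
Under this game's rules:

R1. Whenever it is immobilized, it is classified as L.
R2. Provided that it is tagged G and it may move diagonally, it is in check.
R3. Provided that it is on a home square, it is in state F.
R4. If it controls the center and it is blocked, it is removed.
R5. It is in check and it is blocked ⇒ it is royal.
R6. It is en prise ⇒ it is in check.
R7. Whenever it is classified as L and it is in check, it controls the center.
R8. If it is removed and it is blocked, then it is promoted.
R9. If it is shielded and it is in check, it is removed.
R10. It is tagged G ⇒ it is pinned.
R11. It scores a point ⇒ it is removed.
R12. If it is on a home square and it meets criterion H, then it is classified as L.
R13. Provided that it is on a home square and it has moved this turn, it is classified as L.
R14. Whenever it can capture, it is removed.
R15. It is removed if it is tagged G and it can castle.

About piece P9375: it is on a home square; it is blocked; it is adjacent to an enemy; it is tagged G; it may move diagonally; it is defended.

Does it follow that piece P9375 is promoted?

No

Forward chaining from the given facts derives: is in check, is in state F, is royal, is pinned.
The only rule concluding "it is promoted" is R8, which needs "it is removed"; that is never established.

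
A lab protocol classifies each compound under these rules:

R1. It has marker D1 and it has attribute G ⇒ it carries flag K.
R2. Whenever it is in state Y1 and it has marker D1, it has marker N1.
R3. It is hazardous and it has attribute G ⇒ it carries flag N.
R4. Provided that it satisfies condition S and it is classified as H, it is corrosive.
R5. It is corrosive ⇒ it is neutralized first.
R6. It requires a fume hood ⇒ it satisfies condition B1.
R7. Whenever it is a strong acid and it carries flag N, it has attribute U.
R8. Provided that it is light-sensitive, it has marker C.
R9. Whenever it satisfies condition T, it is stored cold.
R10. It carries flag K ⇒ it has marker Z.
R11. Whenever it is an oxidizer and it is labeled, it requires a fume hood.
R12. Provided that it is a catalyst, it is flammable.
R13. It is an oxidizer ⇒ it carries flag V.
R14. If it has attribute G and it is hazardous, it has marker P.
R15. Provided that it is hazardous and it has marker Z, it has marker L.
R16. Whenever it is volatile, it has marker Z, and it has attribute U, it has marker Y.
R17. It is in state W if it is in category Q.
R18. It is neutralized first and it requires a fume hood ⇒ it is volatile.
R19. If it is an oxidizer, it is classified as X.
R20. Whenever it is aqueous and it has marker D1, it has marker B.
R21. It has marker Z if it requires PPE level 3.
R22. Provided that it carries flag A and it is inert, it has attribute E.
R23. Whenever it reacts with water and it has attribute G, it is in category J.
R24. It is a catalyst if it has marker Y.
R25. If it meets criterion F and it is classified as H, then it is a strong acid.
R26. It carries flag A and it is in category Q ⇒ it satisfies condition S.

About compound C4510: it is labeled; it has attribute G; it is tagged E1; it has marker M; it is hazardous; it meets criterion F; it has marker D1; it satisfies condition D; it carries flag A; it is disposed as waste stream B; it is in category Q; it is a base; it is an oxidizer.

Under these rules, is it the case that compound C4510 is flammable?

No

Forward chaining from the given facts derives: carries flag K, carries flag N, has marker Z, requires a fume hood, carries flag V, has marker P, has marker L, is in state W, is classified as X, satisfies condition S, satisfies condition B1.
The only rule concluding "it is flammable" is R12, which needs "it is a catalyst"; that is never established.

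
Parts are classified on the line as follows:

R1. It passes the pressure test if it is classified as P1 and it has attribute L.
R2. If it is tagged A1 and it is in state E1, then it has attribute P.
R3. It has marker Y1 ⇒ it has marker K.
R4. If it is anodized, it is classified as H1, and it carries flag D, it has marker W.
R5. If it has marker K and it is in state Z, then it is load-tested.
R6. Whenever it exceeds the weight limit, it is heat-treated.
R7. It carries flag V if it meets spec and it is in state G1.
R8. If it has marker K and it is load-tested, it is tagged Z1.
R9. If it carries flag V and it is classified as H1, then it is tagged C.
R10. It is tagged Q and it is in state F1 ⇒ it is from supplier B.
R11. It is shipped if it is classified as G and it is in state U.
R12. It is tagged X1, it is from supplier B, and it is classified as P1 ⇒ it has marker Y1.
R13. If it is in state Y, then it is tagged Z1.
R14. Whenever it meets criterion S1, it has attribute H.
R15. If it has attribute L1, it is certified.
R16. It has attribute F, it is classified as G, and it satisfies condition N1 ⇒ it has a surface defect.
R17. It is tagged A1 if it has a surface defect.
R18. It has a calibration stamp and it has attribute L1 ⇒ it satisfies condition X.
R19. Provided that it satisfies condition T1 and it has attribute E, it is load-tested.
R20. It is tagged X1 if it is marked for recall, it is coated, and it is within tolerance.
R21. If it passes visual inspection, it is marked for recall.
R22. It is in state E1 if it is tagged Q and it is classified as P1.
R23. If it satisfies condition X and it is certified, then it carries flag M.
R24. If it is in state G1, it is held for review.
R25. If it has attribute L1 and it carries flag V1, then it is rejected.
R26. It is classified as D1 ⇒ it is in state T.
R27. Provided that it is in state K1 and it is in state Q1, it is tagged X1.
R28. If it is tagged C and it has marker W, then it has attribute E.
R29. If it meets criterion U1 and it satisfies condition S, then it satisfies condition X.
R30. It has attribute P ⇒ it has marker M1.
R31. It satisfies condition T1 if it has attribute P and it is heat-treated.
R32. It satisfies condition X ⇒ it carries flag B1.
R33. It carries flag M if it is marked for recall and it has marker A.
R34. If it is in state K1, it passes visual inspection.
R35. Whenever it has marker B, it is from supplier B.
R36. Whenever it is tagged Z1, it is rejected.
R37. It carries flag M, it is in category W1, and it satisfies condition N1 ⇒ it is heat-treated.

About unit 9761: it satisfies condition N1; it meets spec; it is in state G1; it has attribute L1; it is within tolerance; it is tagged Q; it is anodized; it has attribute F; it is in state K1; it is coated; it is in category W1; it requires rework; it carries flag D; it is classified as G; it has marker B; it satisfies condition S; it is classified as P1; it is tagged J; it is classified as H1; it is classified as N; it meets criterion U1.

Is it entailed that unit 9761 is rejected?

By R4 (it is anodized, it is classified as H1, it carries flag D): it has marker W.
By R7 (it meets spec, it is in state G1): it carries flag V.
By R9 (it carries flag V, it is classified as H1): it is tagged C.
By R15 (it has attribute L1): it is certified.
By R16 (it has attribute F, it is classified as G, it satisfies condition N1): it has a surface defect.
By R17 (it has a surface defect): it is tagged A1.
By R22 (it is tagged Q, it is classified as P1): it is in state E1.
By R28 (it is tagged C, it has marker W): it has attribute E.
By R29 (it meets criterion U1, it satisfies condition S): it satisfies condition X.
By R34 (it is in state K1): it passes visual inspection.
By R35 (it has marker B): it is from supplier B.
By R2 (it is tagged A1, it is in state E1): it has attribute P.
By R21 (it passes visual inspection): it is marked for recall.
By R23 (it satisfies condition X, it is certified): it carries flag M.
By R37 (it carries flag M, it is in category W1, it satisfies condition N1): it is heat-treated.
By R20 (it is marked for recall, it is coated, it is within tolerance): it is tagged X1.
By R31 (it has attribute P, it is heat-treated): it satisfies condition T1.
By R12 (it is tagged X1, it is from supplier B, it is classified as P1): it has marker Y1.
By R19 (it satisfies condition T1, it has attribute E): it is load-tested.
By R3 (it has marker Y1): it has marker K.
By R8 (it has marker K, it is load-tested): it is tagged Z1.
By R36 (it is tagged Z1): it is rejected.

Yes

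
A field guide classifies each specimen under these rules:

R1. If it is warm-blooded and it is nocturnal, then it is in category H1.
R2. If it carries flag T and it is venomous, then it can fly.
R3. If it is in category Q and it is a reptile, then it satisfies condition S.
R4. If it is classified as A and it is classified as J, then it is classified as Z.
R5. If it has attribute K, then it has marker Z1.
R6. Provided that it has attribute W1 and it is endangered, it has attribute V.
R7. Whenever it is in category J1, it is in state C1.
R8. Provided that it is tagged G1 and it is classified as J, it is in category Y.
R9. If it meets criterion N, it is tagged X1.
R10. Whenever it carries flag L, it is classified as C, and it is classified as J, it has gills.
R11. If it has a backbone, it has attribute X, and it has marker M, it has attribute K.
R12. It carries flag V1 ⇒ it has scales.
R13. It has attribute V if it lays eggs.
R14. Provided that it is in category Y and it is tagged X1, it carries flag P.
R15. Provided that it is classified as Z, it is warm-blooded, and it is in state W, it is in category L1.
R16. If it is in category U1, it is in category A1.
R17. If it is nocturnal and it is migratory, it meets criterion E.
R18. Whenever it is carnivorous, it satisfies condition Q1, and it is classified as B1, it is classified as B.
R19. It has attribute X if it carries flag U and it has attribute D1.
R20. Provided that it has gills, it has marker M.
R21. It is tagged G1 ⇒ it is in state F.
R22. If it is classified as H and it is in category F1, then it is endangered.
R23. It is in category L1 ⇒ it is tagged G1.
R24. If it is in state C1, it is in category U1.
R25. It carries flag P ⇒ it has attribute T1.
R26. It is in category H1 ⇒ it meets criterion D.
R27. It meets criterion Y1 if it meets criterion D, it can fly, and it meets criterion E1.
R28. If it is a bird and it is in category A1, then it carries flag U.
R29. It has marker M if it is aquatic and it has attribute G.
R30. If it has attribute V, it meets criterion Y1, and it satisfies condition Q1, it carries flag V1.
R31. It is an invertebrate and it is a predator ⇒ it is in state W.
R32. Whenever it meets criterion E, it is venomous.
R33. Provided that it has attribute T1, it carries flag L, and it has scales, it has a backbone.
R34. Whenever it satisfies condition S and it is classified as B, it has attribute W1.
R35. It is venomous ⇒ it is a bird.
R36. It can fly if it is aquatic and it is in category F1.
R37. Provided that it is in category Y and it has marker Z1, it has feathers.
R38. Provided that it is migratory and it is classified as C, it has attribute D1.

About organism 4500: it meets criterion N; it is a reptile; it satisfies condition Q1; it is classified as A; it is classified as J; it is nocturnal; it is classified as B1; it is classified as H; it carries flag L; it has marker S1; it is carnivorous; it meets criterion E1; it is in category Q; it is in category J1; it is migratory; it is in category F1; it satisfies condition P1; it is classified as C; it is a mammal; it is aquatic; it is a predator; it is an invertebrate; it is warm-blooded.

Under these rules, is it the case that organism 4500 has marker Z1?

By R1 (it is warm-blooded, it is nocturnal): it is in category H1.
By R3 (it is in category Q, it is a reptile): it satisfies condition S.
By R4 (it is classified as A, it is classified as J): it is classified as Z.
By R7 (it is in category J1): it is in state C1.
By R9 (it meets criterion N): it is tagged X1.
By R10 (it carries flag L, it is classified as C, it is classified as J): it has gills.
By R17 (it is nocturnal, it is migratory): it meets criterion E.
By R18 (it is carnivorous, it satisfies condition Q1, it is classified as B1): it is classified as B.
By R20 (it has gills): it has marker M.
By R22 (it is classified as H, it is in category F1): it is endangered.
By R24 (it is in state C1): it is in category U1.
By R26 (it is in category H1): it meets criterion D.
By R31 (it is an invertebrate, it is a predator): it is in state W.
By R32 (it meets criterion E): it is venomous.
By R34 (it satisfies condition S, it is classified as B): it has attribute W1.
By R35 (it is venomous): it is a bird.
By R36 (it is aquatic, it is in category F1): it can fly.
By R38 (it is migratory, it is classified as C): it has attribute D1.
By R6 (it has attribute W1, it is endangered): it has attribute V.
By R15 (it is classified as Z, it is warm-blooded, it is in state W): it is in category L1.
By R16 (it is in category U1): it is in category A1.
By R23 (it is in category L1): it is tagged G1.
By R27 (it meets criterion D, it can fly, it meets criterion E1): it meets criterion Y1.
By R28 (it is a bird, it is in category A1): it carries flag U.
By R30 (it has attribute V, it meets criterion Y1, it satisfies condition Q1): it carries flag V1.
By R8 (it is tagged G1, it is classified as J): it is in category Y.
By R12 (it carries flag V1): it has scales.
By R14 (it is in category Y, it is tagged X1): it carries flag P.
By R19 (it carries flag U, it has attribute D1): it has attribute X.
By R25 (it carries flag P): it has attribute T1.
By R33 (it has attribute T1, it carries flag L, it has scales): it has a backbone.
By R11 (it has a backbone, it has attribute X, it has marker M): it has attribute K.
By R5 (it has attribute K): it has marker Z1.

Yes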